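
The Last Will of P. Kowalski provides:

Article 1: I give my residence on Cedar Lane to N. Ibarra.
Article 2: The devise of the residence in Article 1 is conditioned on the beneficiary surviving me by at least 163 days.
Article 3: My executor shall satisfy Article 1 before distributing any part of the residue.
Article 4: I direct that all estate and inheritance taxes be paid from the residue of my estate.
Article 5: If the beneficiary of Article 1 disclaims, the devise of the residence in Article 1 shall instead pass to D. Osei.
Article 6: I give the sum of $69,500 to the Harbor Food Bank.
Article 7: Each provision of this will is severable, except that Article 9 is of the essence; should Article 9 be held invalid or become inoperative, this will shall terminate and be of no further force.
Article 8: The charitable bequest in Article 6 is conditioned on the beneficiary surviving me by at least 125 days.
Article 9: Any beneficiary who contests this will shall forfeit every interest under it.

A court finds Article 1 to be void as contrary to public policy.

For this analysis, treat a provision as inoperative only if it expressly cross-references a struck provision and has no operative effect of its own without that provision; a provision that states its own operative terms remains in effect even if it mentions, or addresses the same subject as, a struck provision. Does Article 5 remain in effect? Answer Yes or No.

No

Article 1 is struck. Article 2 merely fixes the survivorship condition on Article 1; with Article 1 gone it has nothing to operate on and falls away. The only function of Article 3 is the priority direction for Article 1, so it cannot stand once Article 1 is removed. The only function of Article 5 is the alternative disposition for Article 1, so it cannot stand once Article 1 is removed. Article 7 makes Article 9 an essential term, but Article 9 is unaffected, so the severability proviso in Article 7 preserves the remaining provisions. That leaves Article 4, Article 6, Article 7, Article 8, and Article 9 in effect. Article 5 is among the inoperative provisions, so the answer is no.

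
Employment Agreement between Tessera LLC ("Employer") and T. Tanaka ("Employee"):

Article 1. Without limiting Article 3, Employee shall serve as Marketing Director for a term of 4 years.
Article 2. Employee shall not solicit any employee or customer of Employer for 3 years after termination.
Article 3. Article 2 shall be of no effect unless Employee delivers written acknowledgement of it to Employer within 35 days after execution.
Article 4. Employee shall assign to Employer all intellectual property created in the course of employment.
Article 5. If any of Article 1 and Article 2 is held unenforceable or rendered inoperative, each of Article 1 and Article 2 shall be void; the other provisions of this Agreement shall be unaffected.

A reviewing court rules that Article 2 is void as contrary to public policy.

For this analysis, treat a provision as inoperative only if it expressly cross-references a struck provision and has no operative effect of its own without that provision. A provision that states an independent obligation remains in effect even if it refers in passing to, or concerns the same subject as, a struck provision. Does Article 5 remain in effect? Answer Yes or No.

Article 2 is struck. Article 3 has no operative effect of its own apart from Article 2 and is therefore inoperative. Article 5 declares Article 1 and Article 2 mutually dependent; since one of them has fallen, all of them are of no effect. That brings down Article 1 as well. The remainder continues in force under Article 5. That leaves Article 4 and Article 5 in effect. Article 5 is among the surviving provisions, so the answer is yes.

Yes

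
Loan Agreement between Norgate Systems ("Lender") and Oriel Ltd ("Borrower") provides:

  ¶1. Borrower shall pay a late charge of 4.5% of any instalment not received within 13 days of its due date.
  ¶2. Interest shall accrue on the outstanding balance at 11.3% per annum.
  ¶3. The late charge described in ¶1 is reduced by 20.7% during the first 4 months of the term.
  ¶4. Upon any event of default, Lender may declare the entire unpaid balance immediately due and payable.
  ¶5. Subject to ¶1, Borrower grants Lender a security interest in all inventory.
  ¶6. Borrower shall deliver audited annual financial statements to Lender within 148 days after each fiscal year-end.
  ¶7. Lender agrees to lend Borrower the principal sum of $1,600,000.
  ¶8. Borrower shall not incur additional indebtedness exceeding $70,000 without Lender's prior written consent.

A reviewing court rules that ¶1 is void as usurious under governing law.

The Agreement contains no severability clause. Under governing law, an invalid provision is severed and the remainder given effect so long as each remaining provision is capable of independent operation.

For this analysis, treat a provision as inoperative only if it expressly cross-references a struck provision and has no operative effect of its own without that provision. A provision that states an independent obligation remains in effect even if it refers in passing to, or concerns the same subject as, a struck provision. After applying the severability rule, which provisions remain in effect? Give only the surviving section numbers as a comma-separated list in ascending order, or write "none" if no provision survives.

¶1 is struck. ¶3 does nothing except set the introductory reduction to the late charge by reference to ¶1; with ¶1 gone it has no independent effect and is inoperative. ¶5 mentions ¶1 but its own obligation stands independently of ¶1, so ¶5 is not affected. Under the stated default rule, only provisions that cannot operate independently fall away; the rest are enforced. ¶2, ¶4, ¶5, ¶6, ¶7, and ¶8 remain in effect.

2, 4, 5, 6, 7, 8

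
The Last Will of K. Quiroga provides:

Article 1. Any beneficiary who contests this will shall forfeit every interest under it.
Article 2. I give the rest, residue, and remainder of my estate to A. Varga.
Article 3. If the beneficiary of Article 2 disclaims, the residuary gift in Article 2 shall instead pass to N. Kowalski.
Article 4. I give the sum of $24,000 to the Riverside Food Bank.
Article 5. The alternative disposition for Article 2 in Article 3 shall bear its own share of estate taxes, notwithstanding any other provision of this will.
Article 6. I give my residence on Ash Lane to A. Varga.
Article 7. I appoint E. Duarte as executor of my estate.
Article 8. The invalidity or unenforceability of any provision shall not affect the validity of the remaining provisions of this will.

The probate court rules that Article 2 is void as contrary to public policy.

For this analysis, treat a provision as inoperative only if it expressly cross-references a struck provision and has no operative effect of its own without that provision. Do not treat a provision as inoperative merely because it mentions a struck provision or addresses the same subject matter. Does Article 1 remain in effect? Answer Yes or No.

Yes

Article 2 is struck. Article 3 merely fixes the alternative disposition for Article 2; with Article 2 gone it has nothing to operate on and falls away. Article 5 merely fixes the tax charge on Article 3; with Article 3 gone it has nothing to operate on and falls away. Article 8 is a severability clause and preserves every provision that can still be given independent effect. The provisions still in force are Article 1, Article 4, Article 6, Article 7, and Article 8. Article 1 is among the surviving provisions, so the answer is yes.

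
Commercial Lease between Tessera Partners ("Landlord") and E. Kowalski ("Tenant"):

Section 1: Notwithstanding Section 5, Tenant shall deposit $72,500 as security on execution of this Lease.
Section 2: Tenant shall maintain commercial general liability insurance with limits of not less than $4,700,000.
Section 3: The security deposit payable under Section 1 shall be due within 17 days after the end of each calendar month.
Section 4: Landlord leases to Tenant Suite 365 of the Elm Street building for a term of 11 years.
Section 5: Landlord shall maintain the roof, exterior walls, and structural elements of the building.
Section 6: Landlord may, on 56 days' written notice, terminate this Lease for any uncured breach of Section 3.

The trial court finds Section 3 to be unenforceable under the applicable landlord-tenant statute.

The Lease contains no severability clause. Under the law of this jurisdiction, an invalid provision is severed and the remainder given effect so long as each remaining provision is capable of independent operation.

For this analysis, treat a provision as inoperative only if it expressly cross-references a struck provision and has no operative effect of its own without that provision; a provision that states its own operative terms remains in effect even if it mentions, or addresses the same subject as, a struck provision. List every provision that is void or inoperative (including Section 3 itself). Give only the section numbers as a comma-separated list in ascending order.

3, 6

Section 3 is struck. Section 6 operates only by reference to Section 3, so it falls with Section 3. With no severability clause, the stated default rule severs what cannot stand and enforces each remaining provision that can operate on its own. That leaves Section 1, Section 2, Section 4, and Section 5 in effect.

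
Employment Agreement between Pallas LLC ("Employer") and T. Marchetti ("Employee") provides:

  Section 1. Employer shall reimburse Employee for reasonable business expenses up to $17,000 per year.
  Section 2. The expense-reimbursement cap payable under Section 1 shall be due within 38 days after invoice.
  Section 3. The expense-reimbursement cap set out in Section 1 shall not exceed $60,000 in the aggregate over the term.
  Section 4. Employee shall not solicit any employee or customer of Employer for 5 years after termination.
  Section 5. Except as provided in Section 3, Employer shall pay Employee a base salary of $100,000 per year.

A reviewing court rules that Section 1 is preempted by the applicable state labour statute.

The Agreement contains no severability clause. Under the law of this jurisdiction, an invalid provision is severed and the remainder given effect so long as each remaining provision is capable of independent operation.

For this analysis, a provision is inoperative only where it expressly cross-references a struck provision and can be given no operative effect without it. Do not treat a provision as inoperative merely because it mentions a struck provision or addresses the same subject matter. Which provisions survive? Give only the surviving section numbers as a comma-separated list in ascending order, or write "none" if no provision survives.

Section 1 is struck. The whole of Section 2 is the payment deadline for the expense-reimbursement cap, defined by reference to Section 1, so Section 2 cannot stand once Section 1 is removed. Section 3 operates only by reference to Section 1, so it falls with Section 1. Section 5 mentions Section 3 but its own obligation stands independently of Section 3, so Section 5 is not affected. With no severability clause, the stated default rule severs what cannot stand and enforces each remaining provision that can operate on its own. That leaves Section 4 and Section 5 in effect.

4, 5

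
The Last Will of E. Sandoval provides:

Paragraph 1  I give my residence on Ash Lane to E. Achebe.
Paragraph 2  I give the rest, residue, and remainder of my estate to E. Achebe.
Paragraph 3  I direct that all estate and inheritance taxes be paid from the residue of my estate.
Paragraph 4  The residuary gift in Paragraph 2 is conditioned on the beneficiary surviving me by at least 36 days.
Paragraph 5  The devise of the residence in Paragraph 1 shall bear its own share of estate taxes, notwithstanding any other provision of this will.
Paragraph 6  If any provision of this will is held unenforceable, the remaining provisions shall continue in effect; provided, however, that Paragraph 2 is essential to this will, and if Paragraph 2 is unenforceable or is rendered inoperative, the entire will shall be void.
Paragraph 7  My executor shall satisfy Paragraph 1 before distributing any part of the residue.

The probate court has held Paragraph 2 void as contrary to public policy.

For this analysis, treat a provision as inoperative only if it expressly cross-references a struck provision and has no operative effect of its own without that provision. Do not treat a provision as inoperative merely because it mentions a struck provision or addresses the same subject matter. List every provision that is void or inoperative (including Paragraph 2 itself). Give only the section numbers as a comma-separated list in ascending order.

Paragraph 2 is struck. The only function of Paragraph 4 is the survivorship condition on Paragraph 2, so it cannot stand once Paragraph 2 is removed. Paragraph 6 makes Paragraph 2 an essential term, and Paragraph 2 is the provision held invalid; under Paragraph 6, the entire will is therefore void. No provision of the will survives.

1, 2, 3, 4, 5, 6, 7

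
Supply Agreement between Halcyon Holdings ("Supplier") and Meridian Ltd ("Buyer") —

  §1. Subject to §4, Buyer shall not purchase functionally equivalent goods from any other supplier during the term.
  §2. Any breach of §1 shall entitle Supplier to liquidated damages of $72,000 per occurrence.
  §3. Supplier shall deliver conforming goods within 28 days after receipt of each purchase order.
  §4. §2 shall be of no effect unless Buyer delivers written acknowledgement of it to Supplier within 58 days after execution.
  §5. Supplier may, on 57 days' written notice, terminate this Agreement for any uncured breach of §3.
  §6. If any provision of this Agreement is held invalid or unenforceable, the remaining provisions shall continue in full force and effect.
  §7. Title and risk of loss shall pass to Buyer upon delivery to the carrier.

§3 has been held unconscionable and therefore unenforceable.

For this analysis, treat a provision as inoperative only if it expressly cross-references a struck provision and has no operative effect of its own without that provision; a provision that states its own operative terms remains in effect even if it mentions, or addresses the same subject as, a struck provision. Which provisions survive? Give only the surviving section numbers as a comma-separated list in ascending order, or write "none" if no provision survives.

§3 is struck. §5 has no operative effect of its own apart from §3 and is therefore inoperative. §6 is a severability clause and preserves every provision that can still be given independent effect. That leaves §1, §2, §4, §6, and §7 in effect.

1, 2, 4, 6, 7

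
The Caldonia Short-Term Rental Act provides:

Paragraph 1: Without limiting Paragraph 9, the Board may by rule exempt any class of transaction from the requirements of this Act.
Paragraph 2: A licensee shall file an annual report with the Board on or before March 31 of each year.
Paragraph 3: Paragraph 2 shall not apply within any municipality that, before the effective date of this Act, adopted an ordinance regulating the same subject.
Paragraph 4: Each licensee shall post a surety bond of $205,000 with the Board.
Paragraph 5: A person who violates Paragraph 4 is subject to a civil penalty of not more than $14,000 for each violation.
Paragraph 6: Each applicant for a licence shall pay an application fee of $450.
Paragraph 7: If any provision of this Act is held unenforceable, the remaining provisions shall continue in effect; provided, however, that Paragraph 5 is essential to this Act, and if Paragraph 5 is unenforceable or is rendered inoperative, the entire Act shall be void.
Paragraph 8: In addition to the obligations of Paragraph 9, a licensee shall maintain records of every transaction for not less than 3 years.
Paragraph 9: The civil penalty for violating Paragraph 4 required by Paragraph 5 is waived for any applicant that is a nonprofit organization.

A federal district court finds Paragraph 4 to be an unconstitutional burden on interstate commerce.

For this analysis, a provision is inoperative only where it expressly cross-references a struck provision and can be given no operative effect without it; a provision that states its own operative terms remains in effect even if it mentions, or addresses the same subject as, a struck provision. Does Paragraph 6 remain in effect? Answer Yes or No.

Paragraph 4 is struck. Paragraph 5 merely fixes the civil penalty for violating Paragraph 4; with Paragraph 4 gone it has nothing to operate on and falls away. Paragraph 9 operates only by reference to Paragraph 5, so it falls with Paragraph 5. Paragraph 7 makes Paragraph 5 an essential term, and Paragraph 5 has been rendered inoperative by the cascade; under Paragraph 7, the entire Act is therefore void. No provision of the Act survives. Paragraph 6 is among the inoperative provisions, so the answer is no.

No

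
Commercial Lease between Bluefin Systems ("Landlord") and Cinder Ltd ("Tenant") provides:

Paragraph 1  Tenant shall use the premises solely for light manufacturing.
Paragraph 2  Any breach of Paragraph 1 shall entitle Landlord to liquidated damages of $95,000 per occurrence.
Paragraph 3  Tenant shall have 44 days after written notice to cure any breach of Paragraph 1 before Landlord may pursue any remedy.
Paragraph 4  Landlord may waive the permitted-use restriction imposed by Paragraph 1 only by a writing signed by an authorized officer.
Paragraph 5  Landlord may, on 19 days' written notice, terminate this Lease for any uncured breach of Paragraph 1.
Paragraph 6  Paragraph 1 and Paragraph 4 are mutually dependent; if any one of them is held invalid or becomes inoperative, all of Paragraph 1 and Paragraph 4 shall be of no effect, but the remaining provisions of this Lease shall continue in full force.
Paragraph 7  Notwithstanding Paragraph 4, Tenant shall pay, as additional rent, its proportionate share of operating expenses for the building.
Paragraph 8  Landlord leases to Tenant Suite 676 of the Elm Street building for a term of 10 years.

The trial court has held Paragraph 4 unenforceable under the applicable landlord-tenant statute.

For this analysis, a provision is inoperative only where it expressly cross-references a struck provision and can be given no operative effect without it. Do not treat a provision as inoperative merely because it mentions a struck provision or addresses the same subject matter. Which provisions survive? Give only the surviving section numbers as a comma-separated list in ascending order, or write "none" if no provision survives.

6, 7, 8

Paragraph 4 is struck. Although Paragraph 7 refers to Paragraph 4, its operative terms do not depend on Paragraph 4, so it remains in effect. No other provision's operative terms depend on Paragraph 4. Paragraph 6 declares Paragraph 1 and Paragraph 4 mutually dependent; since one of them has fallen, all of them are of no effect. That brings down Paragraph 1 as well. Paragraph 2, Paragraph 3, and Paragraph 5 in turn depend solely on a provision now struck and likewise fall. The remainder continues in force under Paragraph 6. The provisions still in force are Paragraph 6, Paragraph 7, and Paragraph 8.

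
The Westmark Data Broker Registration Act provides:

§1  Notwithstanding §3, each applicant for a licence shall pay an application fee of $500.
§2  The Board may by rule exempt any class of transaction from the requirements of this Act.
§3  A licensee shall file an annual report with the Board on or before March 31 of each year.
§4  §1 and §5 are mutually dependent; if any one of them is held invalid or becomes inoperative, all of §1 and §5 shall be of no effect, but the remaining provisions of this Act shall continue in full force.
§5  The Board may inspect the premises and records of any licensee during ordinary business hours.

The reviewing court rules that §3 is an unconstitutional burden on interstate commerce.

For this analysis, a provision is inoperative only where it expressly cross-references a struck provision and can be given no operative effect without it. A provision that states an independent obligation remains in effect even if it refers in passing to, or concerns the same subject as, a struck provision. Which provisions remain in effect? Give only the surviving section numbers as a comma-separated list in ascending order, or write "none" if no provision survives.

§3 is struck. §1 mentions §3 but its own obligation stands independently of §3, so §1 is not affected. Nothing else in the Act is defined by reference to §3. §4 ties §1 and §5 together, but none of those is affected here; the remaining provisions continue in force under §4. §1, §2, §4, and §5 remain in effect.

1, 2, 4, 5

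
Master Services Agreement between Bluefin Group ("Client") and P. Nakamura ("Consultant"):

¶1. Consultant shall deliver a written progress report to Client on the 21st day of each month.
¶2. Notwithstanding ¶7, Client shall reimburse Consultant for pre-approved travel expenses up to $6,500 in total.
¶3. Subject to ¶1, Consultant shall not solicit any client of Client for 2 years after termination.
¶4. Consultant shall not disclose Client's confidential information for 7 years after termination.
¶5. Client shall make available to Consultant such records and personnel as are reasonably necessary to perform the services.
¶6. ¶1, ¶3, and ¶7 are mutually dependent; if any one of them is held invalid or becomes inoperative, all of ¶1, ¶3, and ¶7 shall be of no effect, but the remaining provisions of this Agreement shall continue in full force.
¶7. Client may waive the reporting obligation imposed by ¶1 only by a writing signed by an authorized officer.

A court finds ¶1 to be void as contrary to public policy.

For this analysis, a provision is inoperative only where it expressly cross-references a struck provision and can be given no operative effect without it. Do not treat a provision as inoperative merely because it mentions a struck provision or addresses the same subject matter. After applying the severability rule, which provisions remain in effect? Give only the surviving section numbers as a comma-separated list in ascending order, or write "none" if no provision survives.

2, 4, 5, 6

¶1 is struck. ¶7 operates only by reference to ¶1, so it falls with ¶1. ¶2 mentions ¶7 but its own obligation stands independently of ¶7, so ¶2 is not affected. ¶6 declares ¶1, ¶3, and ¶7 mutually dependent; since one of them has fallen, all of them are of no effect. That brings down ¶3 as well. The remainder continues in force under ¶6. That leaves ¶2, ¶4, ¶5, and ¶6 in effect.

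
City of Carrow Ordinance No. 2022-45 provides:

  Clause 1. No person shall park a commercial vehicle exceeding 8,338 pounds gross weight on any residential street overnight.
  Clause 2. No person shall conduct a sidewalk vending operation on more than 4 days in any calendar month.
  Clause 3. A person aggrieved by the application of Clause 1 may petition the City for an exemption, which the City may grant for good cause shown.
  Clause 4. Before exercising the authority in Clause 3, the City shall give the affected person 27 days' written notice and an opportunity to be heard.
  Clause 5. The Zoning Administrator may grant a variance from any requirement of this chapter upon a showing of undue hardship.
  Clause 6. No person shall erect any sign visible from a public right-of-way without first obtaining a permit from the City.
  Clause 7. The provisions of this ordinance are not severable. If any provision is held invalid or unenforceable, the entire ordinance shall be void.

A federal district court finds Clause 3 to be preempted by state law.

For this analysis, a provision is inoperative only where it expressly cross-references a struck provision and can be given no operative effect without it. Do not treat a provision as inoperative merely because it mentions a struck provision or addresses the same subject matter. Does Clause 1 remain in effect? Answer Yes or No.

Clause 3 is struck. Clause 4 operates only by reference to Clause 3, so it falls with Clause 3. Clause 7 provides that the ordinance is not severable, so the invalidity of any one provision voids the entire ordinance. No provision of the ordinance survives. Clause 1 is among the inoperative provisions, so the answer is no.

No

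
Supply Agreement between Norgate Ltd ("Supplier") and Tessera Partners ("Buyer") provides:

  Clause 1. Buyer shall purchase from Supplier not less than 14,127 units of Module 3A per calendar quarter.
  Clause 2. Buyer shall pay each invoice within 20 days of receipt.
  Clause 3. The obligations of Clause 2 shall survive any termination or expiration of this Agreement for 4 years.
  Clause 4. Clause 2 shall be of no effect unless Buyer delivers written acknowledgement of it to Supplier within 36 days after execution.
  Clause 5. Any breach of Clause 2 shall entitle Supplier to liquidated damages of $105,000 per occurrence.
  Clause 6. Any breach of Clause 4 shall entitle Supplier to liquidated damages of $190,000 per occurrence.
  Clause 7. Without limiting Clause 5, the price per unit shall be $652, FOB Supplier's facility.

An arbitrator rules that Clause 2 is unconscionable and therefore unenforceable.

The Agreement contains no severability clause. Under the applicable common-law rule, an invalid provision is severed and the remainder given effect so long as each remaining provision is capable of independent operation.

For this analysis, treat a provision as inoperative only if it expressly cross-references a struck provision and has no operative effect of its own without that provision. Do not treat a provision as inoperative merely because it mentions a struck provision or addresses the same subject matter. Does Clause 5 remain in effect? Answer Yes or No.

Clause 2 is struck. The only function of Clause 3 is the survival period for Clause 2, so it cannot stand once Clause 2 is removed. The only function of Clause 4 is the acknowledgement condition for Clause 2, so it cannot stand once Clause 2 is removed. Clause 5 does nothing except set the liquidated-damages amount by reference to Clause 2; with Clause 2 gone it has no independent effect and is inoperative. Clause 6 has no operative effect of its own apart from Clause 4 and is therefore inoperative. Clause 7 mentions Clause 5 but its own obligation stands independently of Clause 5, so Clause 7 is not affected. Under the stated default rule, only provisions that cannot operate independently fall away; the rest are enforced. The provisions still in force are Clause 1 and Clause 7. Clause 5 is among the inoperative provisions, so the answer is no.

No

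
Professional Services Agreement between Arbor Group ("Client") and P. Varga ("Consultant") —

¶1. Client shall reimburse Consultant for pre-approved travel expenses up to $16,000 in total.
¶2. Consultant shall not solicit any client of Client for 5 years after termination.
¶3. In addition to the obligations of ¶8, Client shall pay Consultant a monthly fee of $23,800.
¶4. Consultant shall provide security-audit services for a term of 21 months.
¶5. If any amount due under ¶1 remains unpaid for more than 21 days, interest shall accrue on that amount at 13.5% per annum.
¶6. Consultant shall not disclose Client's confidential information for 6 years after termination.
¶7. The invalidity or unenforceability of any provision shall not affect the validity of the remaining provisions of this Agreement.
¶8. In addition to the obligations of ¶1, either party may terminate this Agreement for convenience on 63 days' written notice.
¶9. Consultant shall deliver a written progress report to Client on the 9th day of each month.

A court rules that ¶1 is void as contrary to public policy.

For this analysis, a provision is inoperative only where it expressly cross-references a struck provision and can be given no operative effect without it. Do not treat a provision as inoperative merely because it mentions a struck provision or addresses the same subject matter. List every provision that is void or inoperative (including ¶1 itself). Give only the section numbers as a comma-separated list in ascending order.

1, 5

¶1 is struck. The whole of ¶5 is the default interest on the expense reimbursement, defined by reference to ¶1, so ¶5 cannot stand once ¶1 is removed. ¶8 mentions ¶1 but its own obligation stands independently of ¶1, so ¶8 is not affected. Under the severability clause in ¶7, the remaining provisions continue in force. ¶2, ¶3, ¶4, ¶6, ¶7, ¶8, and ¶9 remain in effect.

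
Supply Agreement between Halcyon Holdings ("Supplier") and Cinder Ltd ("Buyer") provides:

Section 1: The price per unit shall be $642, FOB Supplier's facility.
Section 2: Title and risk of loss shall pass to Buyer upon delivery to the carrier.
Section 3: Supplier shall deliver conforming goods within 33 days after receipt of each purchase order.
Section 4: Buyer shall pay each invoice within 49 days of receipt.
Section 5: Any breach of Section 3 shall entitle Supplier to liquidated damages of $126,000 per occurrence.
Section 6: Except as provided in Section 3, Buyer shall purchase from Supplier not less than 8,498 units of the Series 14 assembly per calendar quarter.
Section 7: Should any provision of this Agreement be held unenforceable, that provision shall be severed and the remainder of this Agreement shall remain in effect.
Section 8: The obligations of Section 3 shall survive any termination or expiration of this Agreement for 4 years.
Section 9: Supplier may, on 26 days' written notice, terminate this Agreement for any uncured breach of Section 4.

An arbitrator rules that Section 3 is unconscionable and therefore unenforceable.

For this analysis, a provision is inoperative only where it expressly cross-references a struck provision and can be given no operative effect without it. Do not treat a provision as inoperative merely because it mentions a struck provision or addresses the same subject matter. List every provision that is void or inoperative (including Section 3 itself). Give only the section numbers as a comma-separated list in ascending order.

3, 5, 8

Section 3 is struck. Section 5 does nothing except set the liquidated-damages amount by reference to Section 3; with Section 3 gone it has no independent effect and is inoperative. Section 8 has no operative effect of its own apart from Section 3 and is therefore inoperative. Although Section 6 refers to Section 3, its operative terms do not depend on Section 3, so it remains in effect. Section 7 is a severability clause and preserves every provision that can still be given independent effect. Section 1, Section 2, Section 4, Section 6, Section 7, and Section 9 remain in effect.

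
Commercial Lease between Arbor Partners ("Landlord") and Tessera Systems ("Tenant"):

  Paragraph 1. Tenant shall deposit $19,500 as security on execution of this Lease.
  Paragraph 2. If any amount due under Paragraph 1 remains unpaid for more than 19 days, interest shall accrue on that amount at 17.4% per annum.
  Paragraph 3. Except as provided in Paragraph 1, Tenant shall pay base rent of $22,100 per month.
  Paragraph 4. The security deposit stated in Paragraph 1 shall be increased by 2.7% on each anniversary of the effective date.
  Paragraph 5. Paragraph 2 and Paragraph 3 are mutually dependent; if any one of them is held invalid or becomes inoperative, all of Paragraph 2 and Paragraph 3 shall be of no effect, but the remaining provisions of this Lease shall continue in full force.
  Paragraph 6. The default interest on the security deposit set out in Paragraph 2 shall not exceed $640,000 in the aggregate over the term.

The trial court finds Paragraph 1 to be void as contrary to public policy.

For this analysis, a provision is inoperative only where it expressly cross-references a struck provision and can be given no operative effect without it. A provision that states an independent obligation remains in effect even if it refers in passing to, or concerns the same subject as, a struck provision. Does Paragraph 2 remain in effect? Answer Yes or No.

No

Paragraph 1 is struck. Paragraph 2 does nothing except set the default interest on the security deposit by reference to Paragraph 1; with Paragraph 1 gone it has no independent effect and is inoperative. Paragraph 4 does nothing except set the escalation of the security deposit by reference to Paragraph 1; with Paragraph 1 gone it has no independent effect and is inoperative. Paragraph 6 has no operative effect of its own apart from Paragraph 2 and is therefore inoperative. Paragraph 5 declares Paragraph 2 and Paragraph 3 mutually dependent; since one of them has fallen, all of them are of no effect. That brings down Paragraph 3 as well. The remainder continues in force under Paragraph 5. Only Paragraph 5 remains in effect. Paragraph 2 is among the inoperative provisions, so the answer is no.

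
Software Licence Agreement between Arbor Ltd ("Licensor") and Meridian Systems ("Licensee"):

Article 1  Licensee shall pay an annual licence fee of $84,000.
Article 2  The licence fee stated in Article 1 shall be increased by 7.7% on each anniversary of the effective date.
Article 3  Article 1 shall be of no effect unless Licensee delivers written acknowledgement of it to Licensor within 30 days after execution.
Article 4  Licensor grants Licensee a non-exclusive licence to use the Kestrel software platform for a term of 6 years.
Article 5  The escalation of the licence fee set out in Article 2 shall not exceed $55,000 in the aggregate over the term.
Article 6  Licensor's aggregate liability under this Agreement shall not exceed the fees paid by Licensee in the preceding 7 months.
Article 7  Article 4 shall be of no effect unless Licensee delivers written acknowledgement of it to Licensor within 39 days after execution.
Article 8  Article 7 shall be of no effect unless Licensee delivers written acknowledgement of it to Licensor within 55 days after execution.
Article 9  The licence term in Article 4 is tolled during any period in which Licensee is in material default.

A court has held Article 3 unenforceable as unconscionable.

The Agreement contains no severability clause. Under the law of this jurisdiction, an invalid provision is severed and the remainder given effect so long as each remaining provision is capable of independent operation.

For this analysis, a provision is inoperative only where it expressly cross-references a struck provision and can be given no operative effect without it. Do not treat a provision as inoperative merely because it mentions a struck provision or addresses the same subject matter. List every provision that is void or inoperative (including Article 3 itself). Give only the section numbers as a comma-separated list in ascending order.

3

Article 3 is struck. Nothing else in the Agreement is defined by reference to Article 3. With no severability clause, the stated default rule severs what cannot stand and enforces each remaining provision that can operate on its own. The provisions still in force are Article 1, Article 2, Article 4, Article 5, Article 6, Article 7, Article 8, and Article 9.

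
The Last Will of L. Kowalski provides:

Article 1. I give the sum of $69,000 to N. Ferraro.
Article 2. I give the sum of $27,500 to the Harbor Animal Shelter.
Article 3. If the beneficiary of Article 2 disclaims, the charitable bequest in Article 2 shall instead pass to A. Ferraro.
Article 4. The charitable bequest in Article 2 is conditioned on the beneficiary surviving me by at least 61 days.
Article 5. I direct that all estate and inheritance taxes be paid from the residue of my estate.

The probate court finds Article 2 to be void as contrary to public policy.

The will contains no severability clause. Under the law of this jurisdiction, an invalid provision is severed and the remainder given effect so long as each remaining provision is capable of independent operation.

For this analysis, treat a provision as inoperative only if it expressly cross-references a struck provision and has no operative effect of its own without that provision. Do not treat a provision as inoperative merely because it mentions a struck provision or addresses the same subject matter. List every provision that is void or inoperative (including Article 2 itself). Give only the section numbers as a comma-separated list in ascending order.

Article 2 is struck. Article 3 merely fixes the alternative disposition for Article 2; with Article 2 gone it has nothing to operate on and falls away. The only function of Article 4 is the survivorship condition on Article 2, so it cannot stand once Article 2 is removed. With no severability clause, the stated default rule severs what cannot stand and enforces each remaining provision that can operate on its own. The provisions still in force are Article 1 and Article 5.

2, 3, 4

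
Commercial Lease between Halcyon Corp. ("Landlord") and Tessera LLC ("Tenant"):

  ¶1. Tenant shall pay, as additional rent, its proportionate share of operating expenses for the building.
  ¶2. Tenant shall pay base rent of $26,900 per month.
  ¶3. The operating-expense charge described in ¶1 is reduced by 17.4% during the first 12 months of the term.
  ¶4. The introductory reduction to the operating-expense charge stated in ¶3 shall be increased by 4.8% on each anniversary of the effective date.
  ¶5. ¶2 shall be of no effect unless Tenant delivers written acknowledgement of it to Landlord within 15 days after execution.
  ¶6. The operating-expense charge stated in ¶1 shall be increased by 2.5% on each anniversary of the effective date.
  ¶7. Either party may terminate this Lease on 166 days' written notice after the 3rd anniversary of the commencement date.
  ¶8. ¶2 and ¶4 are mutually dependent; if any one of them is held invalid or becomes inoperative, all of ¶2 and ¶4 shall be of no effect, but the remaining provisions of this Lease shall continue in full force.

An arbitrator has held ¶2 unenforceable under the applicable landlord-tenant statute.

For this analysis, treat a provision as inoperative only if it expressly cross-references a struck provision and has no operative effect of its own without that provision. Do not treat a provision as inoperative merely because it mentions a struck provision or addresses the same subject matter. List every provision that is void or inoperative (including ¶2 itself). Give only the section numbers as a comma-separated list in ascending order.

¶2 is struck. ¶5 operates only by reference to ¶2, so it falls with ¶2. ¶8 declares ¶2 and ¶4 mutually dependent; since one of them has fallen, all of them are of no effect. That brings down ¶4 as well. The remainder continues in force under ¶8. The provisions still in force are ¶1, ¶3, ¶6, ¶7, and ¶8.

2, 4, 5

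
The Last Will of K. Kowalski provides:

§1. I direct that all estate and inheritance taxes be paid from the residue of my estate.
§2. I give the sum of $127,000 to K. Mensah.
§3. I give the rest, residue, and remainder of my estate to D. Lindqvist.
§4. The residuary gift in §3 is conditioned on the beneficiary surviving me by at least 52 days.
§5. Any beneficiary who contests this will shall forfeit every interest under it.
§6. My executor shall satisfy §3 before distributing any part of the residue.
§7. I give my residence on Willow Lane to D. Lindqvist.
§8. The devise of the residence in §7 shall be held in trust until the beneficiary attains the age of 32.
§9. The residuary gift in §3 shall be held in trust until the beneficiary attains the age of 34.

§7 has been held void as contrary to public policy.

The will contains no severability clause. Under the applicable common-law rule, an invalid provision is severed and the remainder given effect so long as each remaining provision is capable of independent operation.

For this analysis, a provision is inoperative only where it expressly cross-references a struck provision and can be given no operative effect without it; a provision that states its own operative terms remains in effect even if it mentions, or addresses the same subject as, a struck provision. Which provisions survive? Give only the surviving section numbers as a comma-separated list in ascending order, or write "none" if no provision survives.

1, 2, 3, 4, 5, 6, 9

§7 is struck. §8 operates only by reference to §7, so it falls with §7. With no severability clause, the stated default rule severs what cannot stand and enforces each remaining provision that can operate on its own. The provisions still in force are §1, §2, §3, §4, §5, §6, and §9.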